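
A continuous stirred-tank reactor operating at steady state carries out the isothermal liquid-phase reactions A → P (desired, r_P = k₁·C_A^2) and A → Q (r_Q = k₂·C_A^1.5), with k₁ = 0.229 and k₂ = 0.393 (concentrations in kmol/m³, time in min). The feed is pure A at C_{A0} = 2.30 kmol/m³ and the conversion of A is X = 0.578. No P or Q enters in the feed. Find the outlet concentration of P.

0.485 kmol/m³

Exit C_A = C_{A0}(1−X) = 2.30×0.422 = 0.9706 kmol/m³.
Rates in a CSTR are evaluated at the outlet concentration: r_P = 0.229×0.9706^2 = 0.2157, r_Q = 0.393×0.9706^1.5 = 0.3758.
Fraction of consumed A going to P: r_P/(r_P+r_Q) = 0.3647.
C_P = 0.3647·C_{A0}·X = 0.3647×2.30×0.578 = 0.485 kmol/m³.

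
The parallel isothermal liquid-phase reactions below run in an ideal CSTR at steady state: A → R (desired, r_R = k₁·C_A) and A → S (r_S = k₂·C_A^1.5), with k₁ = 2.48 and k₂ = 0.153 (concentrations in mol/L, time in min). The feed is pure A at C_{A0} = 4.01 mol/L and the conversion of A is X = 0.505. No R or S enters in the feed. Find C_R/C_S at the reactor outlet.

Exit C_A = C_{A0}(1−X) = 4.01×0.495 = 1.985 mol/L.
Rates in a CSTR are evaluated at the outlet concentration: r_R = 2.48×1.985 = 4.923, r_S = 0.153×1.985^1.5 = 0.4279.
Overall selectivity = C_R/C_S = r_Rτ/(r_Sτ) = r_R/r_S = 11.5.

11.5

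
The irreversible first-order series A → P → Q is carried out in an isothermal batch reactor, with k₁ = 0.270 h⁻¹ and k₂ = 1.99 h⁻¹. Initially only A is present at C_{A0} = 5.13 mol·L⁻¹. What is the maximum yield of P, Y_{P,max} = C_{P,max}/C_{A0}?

Evaluating C_P at t_opt = ln(k₂/k₁)/(k₂−k₁) gives C_{P,max}/C_{A0} = (k₁/k₂)^[k₂/(k₂−k₁)].
= (0.270/1.99)^(1.99/(1.99−0.270)) = (0.1357)^(1.157) = 0.09916.

0.0992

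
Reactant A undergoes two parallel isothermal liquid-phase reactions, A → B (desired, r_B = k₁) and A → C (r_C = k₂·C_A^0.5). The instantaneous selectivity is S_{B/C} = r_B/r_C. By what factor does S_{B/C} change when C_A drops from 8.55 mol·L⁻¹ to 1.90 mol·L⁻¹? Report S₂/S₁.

2.12

S_{B/C} = (k₁/k₂)·C_A^-0.5, so S₂/S₁ = (C_{A,2}/C_{A,1})^-0.5.
= (1.90/8.55)^(-0.5) = (0.2222)^(-0.5) = 2.12.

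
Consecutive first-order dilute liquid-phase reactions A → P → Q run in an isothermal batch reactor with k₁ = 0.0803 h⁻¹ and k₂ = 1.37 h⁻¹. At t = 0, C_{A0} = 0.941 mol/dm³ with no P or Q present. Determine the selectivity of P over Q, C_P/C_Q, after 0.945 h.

Solving the coupled first-order balances gives C_P(t) = [k₁/(k₂−k₁)]·C_{A0}·(e^(−k₁t) − e^(−k₂t)).
e^(−k₁t) = e^(−0.0803×0.945) = e^(−0.07588) = 0.9269; e^(−k₂t) = e^(−1.295) = 0.2740.
C_P = 0.0803×0.941/(1.37−0.0803) × (0.9269−0.2740) = 0.05859×0.6529 = 0.03825 mol/dm³.
C_A = C_{A0}e^(−k₁t) = 0.8722 mol/dm³, so C_Q = C_{A0}−C_A−C_P = 0.03051 mol/dm³; C_P/C_Q = 1.25.

1.25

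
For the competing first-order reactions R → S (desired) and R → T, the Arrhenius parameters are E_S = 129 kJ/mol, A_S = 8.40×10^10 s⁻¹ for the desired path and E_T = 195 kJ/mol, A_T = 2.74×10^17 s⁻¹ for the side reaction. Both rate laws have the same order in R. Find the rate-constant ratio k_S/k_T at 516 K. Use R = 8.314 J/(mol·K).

1.47

k_S/k_T = (A_S/A_T)·exp[−(E_S−E_T)/(RT)] = (A_S/A_T)·exp[(E_T−E_S)/(RT)].
(E_T−E_S)/(RT) = (195−129)×10³/(8.314×516) = 66000/4290 = 15.38.
k_S/k_T = (8.40×10^10/2.74×10^17)·exp(15.38) = 3.066×10^-7 × 4.802×10^6 = 1.47.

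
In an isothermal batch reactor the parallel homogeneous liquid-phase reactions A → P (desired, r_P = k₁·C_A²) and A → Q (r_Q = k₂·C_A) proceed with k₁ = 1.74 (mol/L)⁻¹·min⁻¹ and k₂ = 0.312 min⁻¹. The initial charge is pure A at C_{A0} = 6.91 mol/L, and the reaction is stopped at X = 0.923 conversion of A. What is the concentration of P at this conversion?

C_A = C_{A0}(1−X) = 0.5321 mol/L.
Along a PFR/batch, dC_Q/dC_A = −r_Q/(r_P+r_Q) = −k₂/(k₂+k₁·C_A).
Integrating from C_{A0} to C_A: C_Q = (0.312/1.74)·ln[(0.312+1.74·6.91)/(0.312+1.74·0.532)] = 0.1793·ln(12.34/1.238) = 0.4123 mol/L.
Then C_P = (C_{A0}−C_A) − C_Q = 6.378 − 0.4123 = 5.966 mol/L.

5.97 mol/L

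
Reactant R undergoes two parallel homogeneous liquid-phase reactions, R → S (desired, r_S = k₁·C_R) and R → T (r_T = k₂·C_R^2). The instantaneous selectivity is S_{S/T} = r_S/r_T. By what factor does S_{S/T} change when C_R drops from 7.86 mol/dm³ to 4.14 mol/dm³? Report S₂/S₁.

1.90

S_{S/T} = (k₁/k₂)·C_R⁻¹, so S₂/S₁ = (C_{R,2}/C_{R,1})⁻¹.
= 7.86/4.14 = 1.90.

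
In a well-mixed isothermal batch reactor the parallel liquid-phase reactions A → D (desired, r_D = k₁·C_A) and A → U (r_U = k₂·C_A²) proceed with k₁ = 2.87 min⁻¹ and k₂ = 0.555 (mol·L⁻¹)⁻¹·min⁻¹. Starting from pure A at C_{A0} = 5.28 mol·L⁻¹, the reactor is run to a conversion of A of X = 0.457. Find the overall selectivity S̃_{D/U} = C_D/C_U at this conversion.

1.29

C_A = C_{A0}(1−X) = 2.867 mol·L⁻¹.
Along a PFR/batch, dC_D/dC_A = −r_D/(r_D+r_U) = −k₁/(k₁+k₂·C_A).
Integrating from C_{A0} to C_A: C_D = (2.87/0.555)·ln[(2.87+0.555·5.28)/(2.87+0.555·2.87)] = 5.171·ln(5.800/4.461) = 1.357 mol·L⁻¹.
C_U = (C_{A0}−C_A)−C_D = 1.055 mol·L⁻¹; S̃_{D/U} = 1.357/1.055 = 1.29.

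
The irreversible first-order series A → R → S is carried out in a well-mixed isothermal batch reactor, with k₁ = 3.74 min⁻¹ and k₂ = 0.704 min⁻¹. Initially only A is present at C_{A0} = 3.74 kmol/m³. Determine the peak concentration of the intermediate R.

2.54 kmol/m³

Evaluating C_R at t_opt = ln(k₂/k₁)/(k₂−k₁) gives C_{R,max}/C_{A0} = (k₁/k₂)^[k₂/(k₂−k₁)].
= (3.74/0.704)^(0.704/(0.704−3.74)) = (5.313)^(-0.2319) = 0.6789.
C_{R,max} = 0.6789×3.74 = 2.54 kmol/m³.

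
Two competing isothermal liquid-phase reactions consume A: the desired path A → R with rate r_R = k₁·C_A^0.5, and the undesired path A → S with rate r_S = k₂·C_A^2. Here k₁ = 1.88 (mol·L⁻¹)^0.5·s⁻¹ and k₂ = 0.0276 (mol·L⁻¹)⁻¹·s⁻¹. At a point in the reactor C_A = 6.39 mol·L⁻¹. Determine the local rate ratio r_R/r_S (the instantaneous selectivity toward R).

4.22

S_{R/S} = r_R/r_S = (k₁·C_A^0.5)/(k₂·C_A^2) = (k₁/k₂)·C_A^-1.5.
= (1.88×6.390^0.5) / (0.0276×6.390^2) = 4.752/1.127 = 4.22.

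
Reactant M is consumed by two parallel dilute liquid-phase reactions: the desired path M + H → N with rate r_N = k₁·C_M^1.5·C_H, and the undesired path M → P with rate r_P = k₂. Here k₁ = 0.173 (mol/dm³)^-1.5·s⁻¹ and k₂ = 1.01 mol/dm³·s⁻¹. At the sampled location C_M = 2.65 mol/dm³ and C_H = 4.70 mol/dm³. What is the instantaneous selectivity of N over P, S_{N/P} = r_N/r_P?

S_{N/P} = r_N/r_P = (k₁·C_M^1.5·C_H)/(k₂) = (k₁/k₂)·C_M^1.5·C_H.
= (0.173×2.650^1.5×4.700) / (1.01) = 3.508/1.010 = 3.47.
Since the desired path is higher order in M, keeping C_M high (PFR or concentrated feed) favours N.

3.47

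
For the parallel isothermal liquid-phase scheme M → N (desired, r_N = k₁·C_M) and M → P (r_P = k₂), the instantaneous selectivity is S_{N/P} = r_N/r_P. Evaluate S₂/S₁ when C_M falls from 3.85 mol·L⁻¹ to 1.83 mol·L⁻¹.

0.475

S_{N/P} = (k₁/k₂)·C_M, so S₂/S₁ = (C_{M,2}/C_{M,1}).
= 1.83/3.85 = 0.475.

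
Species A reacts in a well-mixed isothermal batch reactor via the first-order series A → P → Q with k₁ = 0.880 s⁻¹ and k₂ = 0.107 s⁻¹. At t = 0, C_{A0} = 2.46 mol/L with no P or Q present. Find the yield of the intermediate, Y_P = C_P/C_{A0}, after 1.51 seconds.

0.667

For first-order series with pure A initially, C_P(t) = k₁C_{A0}/(k₂−k₁)·(e^(−k₁t) − e^(−k₂t)).
e^(−k₁t) = e^(−0.880×1.51) = e^(−1.329) = 0.2648; e^(−k₂t) = e^(−0.1616) = 0.8508.
C_P = 0.880×2.46/(0.107−0.880) × (0.2648−0.8508) = (-2.801)×(-0.5860) = 1.641 mol/L.
Y_P = C_P/C_{A0} = 1.641/2.46 = 0.667.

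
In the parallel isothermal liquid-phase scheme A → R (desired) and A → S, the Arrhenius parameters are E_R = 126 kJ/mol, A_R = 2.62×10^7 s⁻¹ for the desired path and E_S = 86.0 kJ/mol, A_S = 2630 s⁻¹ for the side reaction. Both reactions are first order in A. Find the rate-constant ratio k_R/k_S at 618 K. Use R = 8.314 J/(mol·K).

k_R/k_S = (A_R/A_S)·exp[−(E_R−E_S)/(RT)] = (A_R/A_S)·exp[(E_S−E_R)/(RT)].
(E_S−E_R)/(RT) = (86.0−126)×10³/(8.314×618) = -40000/5138 = -7.785.
k_R/k_S = (2.62×10^7/2630)·exp(-7.785) = 9962 × 4.159×10^-4 = 4.14.
Since E_R > E_S, raising the temperature improves selectivity toward R.

4.14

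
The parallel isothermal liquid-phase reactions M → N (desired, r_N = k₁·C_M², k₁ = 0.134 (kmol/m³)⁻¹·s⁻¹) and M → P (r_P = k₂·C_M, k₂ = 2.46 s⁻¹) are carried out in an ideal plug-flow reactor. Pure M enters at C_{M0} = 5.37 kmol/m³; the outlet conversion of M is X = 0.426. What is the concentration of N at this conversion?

C_M = C_{M0}(1−X) = 3.082 kmol/m³.
Along a PFR/batch, dC_P/dC_M = −r_P/(r_N+r_P) = −k₂/(k₂+k₁·C_M).
Integrating from C_{M0} to C_M: C_P = (2.46/0.134)·ln[(2.46+0.134·5.37)/(2.46+0.134·3.08)] = 18.36·ln(3.180/2.873) = 1.861 kmol/m³.
Then C_N = (C_{M0}−C_M) − C_P = 2.288 − 1.861 = 0.4265 kmol/m³.

0.426 kmol/m³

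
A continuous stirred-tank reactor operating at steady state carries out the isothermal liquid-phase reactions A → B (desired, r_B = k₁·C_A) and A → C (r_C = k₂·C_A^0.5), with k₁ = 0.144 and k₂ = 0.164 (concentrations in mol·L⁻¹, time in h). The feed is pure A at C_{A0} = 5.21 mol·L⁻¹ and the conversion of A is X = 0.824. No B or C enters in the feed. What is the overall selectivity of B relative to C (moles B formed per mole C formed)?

0.841

Exit C_A = C_{A0}(1−X) = 5.21×0.176 = 0.9170 mol·L⁻¹.
A CSTR operates uniformly at the exit composition, giving r_B = 0.1320 and r_C = 0.1570 (each k·C_A^n at C_A = 0.9170).
Overall selectivity = C_B/C_C = r_Bτ/(r_Cτ) = r_B/r_C = 0.841.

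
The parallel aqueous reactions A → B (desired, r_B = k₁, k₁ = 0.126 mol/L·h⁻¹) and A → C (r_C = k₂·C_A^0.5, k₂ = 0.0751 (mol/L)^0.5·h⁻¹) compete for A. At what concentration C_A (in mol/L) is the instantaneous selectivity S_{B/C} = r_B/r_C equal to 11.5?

0.0213 mol/L

S_{B/C} = (k₁/k₂)·C_A^-0.5 ⇒ C_A = (S·k₂/k₁)^(-2).
= (11.5×0.0751/0.126)^(-2) = (6.854)^(-2) = 0.0213 mol/L.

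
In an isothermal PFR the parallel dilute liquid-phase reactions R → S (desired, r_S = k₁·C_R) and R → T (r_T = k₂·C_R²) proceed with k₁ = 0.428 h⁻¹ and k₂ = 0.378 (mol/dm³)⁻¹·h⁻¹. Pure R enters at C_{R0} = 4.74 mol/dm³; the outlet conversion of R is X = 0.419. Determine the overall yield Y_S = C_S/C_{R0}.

0.0986

C_R = C_{R0}(1−X) = 2.754 mol/dm³.
Along a PFR/batch, dC_S/dC_R = −r_S/(r_S+r_T) = −k₁/(k₁+k₂·C_R).
Integrating from C_{R0} to C_R: C_S = (0.428/0.378)·ln[(0.428+0.378·4.74)/(0.428+0.378·2.75)] = 1.132·ln(2.220/1.469) = 0.4674 mol/dm³.
Y_S = C_S/C_{R0} = 0.4674/4.74 = 0.0986.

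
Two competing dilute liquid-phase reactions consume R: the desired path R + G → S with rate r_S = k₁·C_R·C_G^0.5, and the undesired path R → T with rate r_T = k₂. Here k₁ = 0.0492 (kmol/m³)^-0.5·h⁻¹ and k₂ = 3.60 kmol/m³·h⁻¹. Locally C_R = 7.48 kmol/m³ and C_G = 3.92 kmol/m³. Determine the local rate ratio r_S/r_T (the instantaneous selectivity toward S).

S_{S/T} = r_S/r_T = (k₁·C_R·C_G^0.5)/(k₂) = (k₁/k₂)·C_R·C_G^0.5.
= (0.0492×7.480×3.920^0.5) / (3.60) = 0.7286/3.600 = 0.202.

0.202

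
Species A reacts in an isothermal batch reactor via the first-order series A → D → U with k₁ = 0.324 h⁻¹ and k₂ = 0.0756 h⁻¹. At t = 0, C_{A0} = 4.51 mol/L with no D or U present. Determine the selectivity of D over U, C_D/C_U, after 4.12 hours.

4.90

For first-order series with pure A initially, C_D(t) = k₁C_{A0}/(k₂−k₁)·(e^(−k₁t) − e^(−k₂t)).
e^(−k₁t) = e^(−0.324×4.12) = e^(−1.335) = 0.2632; e^(−k₂t) = e^(−0.3115) = 0.7324.
C_D = 0.324×4.51/(0.0756−0.324) × (0.2632−0.7324) = (-5.883)×(-0.4692) = 2.760 mol/L.
C_A = C_{A0}e^(−k₁t) = 1.187 mol/L, so C_U = C_{A0}−C_A−C_D = 0.5630 mol/L; C_D/C_U = 4.90.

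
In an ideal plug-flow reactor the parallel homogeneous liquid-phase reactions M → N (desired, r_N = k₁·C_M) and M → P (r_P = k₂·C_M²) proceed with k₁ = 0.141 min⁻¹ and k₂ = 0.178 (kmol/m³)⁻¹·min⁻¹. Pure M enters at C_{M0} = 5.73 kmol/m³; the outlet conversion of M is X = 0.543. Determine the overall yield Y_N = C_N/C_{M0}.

0.0896

C_M = C_{M0}(1−X) = 2.619 kmol/m³.
Along a PFR/batch, dC_N/dC_M = −r_N/(r_N+r_P) = −k₁/(k₁+k₂·C_M).
Integrating from C_{M0} to C_M: C_N = (0.141/0.178)·ln[(0.141+0.178·5.73)/(0.141+0.178·2.62)] = 0.7921·ln(1.161/0.6071) = 0.5135 kmol/m³.
Y_N = C_N/C_{M0} = 0.5135/5.73 = 0.0896.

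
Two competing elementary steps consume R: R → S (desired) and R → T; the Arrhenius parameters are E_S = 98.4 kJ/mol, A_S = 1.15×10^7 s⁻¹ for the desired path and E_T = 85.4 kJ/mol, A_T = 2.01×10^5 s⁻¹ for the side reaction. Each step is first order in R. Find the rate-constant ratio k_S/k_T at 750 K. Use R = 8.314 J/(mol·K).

With equal orders, S_{S/T} = k_S/k_T = (A_S/A_T)·exp[(E_T−E_S)/(RT)].
(E_T−E_S)/(RT) = (85.4−98.4)×10³/(8.314×750) = -13000/6236 = -2.085.
k_S/k_T = (1.15×10^7/2.01×10^5)·exp(-2.085) = 57.21 × 0.1243 = 7.11.
Since E_S > E_T, raising the temperature improves selectivity toward S.

7.11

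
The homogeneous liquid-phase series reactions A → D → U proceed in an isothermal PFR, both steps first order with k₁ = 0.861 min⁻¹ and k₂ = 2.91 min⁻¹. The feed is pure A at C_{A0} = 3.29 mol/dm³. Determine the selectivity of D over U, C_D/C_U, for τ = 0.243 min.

2.43

The intermediate concentration in a first-order A→B→C sequence is C_D = k₁C_{A0}(e^(−k₁τ) − e^(−k₂τ))/(k₂−k₁).
e^(−k₁τ) = e^(−0.861×0.243) = e^(−0.2092) = 0.8112; e^(−k₂τ) = e^(−0.7071) = 0.4931.
C_D = 0.861×3.29/(2.91−0.861) × (0.8112−0.4931) = 1.382×0.3182 = 0.4398 mol/dm³.
C_A = C_{A0}e^(−k₁τ) = 2.669 mol/dm³, so C_U = C_{A0}−C_A−C_D = 0.1813 mol/dm³; C_D/C_U = 2.43.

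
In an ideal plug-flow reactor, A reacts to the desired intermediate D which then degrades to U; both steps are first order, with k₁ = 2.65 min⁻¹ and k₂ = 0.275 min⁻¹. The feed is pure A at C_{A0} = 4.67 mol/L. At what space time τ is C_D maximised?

For first-order series the maximum of C_D occurs at τ_opt = ln(k₂/k₁)/(k₂−k₁).
= ln(0.275/2.65)/(0.275−2.65) = ln(0.1038)/-2.375 = -2.266/-2.375 = 0.954 min.

0.954 min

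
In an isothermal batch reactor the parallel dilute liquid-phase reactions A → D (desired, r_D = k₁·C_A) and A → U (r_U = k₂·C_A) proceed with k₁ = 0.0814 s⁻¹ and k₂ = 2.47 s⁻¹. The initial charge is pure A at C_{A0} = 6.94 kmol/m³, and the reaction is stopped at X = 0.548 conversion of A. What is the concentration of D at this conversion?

C_A = C_{A0}(1−X) = 3.137 kmol/m³.
Both paths are first order in A, so the instantaneous fraction to D is constant: dC_D/d(−C_A) = k₁/(k₁+k₂) = 0.03190.
C_D = 0.03190·(C_{A0}−C_A) = 0.03190×3.803 = 0.121 kmol/m³.

0.121 kmol/m³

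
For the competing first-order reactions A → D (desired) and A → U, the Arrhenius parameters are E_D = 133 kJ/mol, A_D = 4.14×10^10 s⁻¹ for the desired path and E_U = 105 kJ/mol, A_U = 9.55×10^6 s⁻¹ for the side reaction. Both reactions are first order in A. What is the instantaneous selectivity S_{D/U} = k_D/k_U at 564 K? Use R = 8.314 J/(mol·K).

11.1

k_D/k_U = (A_D/A_U)·exp[−(E_D−E_U)/(RT)] = (A_D/A_U)·exp[(E_U−E_D)/(RT)].
(E_U−E_D)/(RT) = (105−133)×10³/(8.314×564) = -28000/4689 = -5.971.
k_D/k_U = (4.14×10^10/9.55×10^6)·exp(-5.971) = 4335 × 0.002551 = 11.1.
Since E_D > E_U, raising the temperature improves selectivity toward D.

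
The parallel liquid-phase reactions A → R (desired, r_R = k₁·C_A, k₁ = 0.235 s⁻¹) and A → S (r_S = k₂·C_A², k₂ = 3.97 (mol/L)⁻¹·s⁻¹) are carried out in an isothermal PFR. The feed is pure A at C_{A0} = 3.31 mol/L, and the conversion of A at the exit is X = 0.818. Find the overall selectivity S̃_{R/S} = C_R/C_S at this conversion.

0.0369

C_A = C_{A0}(1−X) = 0.6024 mol/L.
Along a PFR/batch, dC_R/dC_A = −r_R/(r_R+r_S) = −k₁/(k₁+k₂·C_A).
Integrating from C_{A0} to C_A: C_R = (0.235/3.97)·ln[(0.235+3.97·3.31)/(0.235+3.97·0.602)] = 0.05919·ln(13.38/2.627) = 0.09635 mol/L.
C_S = (C_{A0}−C_A)−C_R = 2.611 mol/L; S̃_{R/S} = 0.09635/2.611 = 0.0369.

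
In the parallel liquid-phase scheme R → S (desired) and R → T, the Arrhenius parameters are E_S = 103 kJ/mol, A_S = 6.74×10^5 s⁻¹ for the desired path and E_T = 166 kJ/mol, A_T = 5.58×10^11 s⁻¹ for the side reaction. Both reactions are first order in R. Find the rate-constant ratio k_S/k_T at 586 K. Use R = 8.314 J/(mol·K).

With equal orders, S_{S/T} = k_S/k_T = (A_S/A_T)·exp[(E_T−E_S)/(RT)].
(E_T−E_S)/(RT) = (166−103)×10³/(8.314×586) = 63000/4872 = 12.93.
k_S/k_T = (6.74×10^5/5.58×10^11)·exp(12.93) = 1.208×10^-6 × 4.129×10^5 = 0.499.
Since E_S < E_T, lowering the temperature improves selectivity toward S.

0.499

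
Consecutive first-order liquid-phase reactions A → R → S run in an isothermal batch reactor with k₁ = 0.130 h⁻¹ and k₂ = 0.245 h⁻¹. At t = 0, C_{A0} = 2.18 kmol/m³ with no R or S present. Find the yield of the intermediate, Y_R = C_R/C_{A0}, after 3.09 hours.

The intermediate concentration in a first-order A→B→C sequence is C_R = k₁C_{A0}(e^(−k₁t) − e^(−k₂t))/(k₂−k₁).
e^(−k₁t) = e^(−0.130×3.09) = e^(−0.4017) = 0.6692; e^(−k₂t) = e^(−0.7571) = 0.4690.
C_R = 0.130×2.18/(0.245−0.130) × (0.6692−0.4690) = 2.464×0.2001 = 0.4932 kmol/m³.
Y_R = C_R/C_{A0} = 0.4932/2.18 = 0.226.

0.226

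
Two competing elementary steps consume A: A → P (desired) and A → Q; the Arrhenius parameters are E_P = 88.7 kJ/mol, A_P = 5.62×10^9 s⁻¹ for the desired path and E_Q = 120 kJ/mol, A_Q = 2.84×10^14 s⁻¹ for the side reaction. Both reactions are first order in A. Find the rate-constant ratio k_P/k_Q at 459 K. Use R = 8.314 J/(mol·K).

k_P/k_Q = (A_P/A_Q)·exp[−(E_P−E_Q)/(RT)] = (A_P/A_Q)·exp[(E_Q−E_P)/(RT)].
(E_Q−E_P)/(RT) = (120−88.7)×10³/(8.314×459) = 31300/3816 = 8.202.
k_P/k_Q = (5.62×10^9/2.84×10^14)·exp(8.202) = 1.979×10^-5 × 3648 = 0.0722.
Since E_P < E_Q, lowering the temperature improves selectivity toward P.

0.0722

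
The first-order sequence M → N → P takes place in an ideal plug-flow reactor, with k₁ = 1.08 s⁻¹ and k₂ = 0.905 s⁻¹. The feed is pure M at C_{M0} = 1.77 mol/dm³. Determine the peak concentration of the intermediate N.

At the optimum, C_{N,max}/C_{M0} = (k₁/k₂)^[k₂/(k₂−k₁)].
= (1.08/0.905)^(0.905/(0.905−1.08)) = (1.193)^(-5.171) = 0.4008.
C_{N,max} = 0.4008×1.77 = 0.709 mol/dm³.

0.709 mol/dm³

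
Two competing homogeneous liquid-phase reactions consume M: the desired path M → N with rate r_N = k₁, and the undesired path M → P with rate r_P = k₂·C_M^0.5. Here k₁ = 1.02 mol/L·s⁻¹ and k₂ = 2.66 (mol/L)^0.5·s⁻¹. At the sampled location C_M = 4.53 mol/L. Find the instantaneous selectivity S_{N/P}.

S_{N/P} = r_N/r_P = (k₁)/(k₂·C_M^0.5) = (k₁/k₂)·C_M^-0.5.
= (1.02) / (2.66×4.530^0.5) = 1.020/5.661 = 0.180.
The undesired path is higher order in M, so low C_M (CSTR or dilute feed) favours N.

0.180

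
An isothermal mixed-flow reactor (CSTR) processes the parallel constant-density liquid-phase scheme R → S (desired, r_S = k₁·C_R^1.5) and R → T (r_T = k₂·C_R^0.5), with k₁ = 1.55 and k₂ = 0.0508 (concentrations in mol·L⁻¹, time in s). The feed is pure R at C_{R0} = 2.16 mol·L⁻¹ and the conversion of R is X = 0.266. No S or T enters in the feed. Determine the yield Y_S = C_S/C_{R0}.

0.261

Exit C_R = C_{R0}(1−X) = 2.16×0.734 = 1.585 mol·L⁻¹.
Rates in a CSTR are evaluated at the outlet concentration: r_S = 1.55×1.585^1.5 = 3.094, r_T = 0.0508×1.585^0.5 = 0.06396.
Fraction of consumed R going to S: r_S/(r_S+r_T) = 0.9797.
C_S = 0.9797·C_{R0}·X = 0.9797×2.16×0.266 = 0.563 mol·L⁻¹; Y_S = C_S/C_{R0} = 0.261.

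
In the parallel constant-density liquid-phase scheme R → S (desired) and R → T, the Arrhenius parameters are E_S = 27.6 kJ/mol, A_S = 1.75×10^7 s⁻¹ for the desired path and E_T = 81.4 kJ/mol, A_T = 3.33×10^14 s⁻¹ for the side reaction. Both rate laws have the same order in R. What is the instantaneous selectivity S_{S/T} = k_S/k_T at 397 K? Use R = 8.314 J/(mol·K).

0.630

k_S/k_T = (A_S/A_T)·exp[−(E_S−E_T)/(RT)] = (A_S/A_T)·exp[(E_T−E_S)/(RT)].
(E_T−E_S)/(RT) = (81.4−27.6)×10³/(8.314×397) = 53800/3301 = 16.30.
k_S/k_T = (1.75×10^7/3.33×10^14)·exp(16.30) = 5.255×10^-8 × 1.199×10^7 = 0.630.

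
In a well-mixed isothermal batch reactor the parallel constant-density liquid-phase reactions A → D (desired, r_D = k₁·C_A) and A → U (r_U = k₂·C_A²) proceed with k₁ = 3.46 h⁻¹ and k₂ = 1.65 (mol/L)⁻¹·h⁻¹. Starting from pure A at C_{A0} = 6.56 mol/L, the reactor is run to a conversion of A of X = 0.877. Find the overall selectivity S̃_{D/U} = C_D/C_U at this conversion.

0.662

C_A = C_{A0}(1−X) = 0.8069 mol/L.
Along a PFR/batch, dC_D/dC_A = −r_D/(r_D+r_U) = −k₁/(k₁+k₂·C_A).
Integrating from C_{A0} to C_A: C_D = (3.46/1.65)·ln[(3.46+1.65·6.56)/(3.46+1.65·0.807)] = 2.097·ln(14.28/4.791) = 2.291 mol/L.
C_U = (C_{A0}−C_A)−C_D = 3.463 mol/L; S̃_{D/U} = 2.291/3.463 = 0.662.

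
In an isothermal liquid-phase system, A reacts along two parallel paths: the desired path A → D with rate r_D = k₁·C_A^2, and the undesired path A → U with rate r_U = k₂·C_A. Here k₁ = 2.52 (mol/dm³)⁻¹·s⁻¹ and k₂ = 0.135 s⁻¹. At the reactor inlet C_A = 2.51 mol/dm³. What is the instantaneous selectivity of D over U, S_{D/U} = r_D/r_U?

S_{D/U} = r_D/r_U = (k₁·C_A^2)/(k₂·C_A) = (k₁/k₂)·C_A.
= (2.52×2.510^2) / (0.135×2.510) = 15.88/0.3388 = 46.9.

46.9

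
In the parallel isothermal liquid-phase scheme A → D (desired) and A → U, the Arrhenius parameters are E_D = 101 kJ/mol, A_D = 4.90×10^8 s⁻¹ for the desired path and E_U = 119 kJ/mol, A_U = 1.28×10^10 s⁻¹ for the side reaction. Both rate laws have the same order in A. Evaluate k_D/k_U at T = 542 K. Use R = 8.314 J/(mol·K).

With equal orders, S_{D/U} = k_D/k_U = (A_D/A_U)·exp[(E_U−E_D)/(RT)].
(E_U−E_D)/(RT) = (119−101)×10³/(8.314×542) = 18000/4506 = 3.995.
k_D/k_U = (4.90×10^8/1.28×10^10)·exp(3.995) = 0.03828 × 54.30 = 2.08.
Since E_D < E_U, lowering the temperature improves selectivity toward D.

2.08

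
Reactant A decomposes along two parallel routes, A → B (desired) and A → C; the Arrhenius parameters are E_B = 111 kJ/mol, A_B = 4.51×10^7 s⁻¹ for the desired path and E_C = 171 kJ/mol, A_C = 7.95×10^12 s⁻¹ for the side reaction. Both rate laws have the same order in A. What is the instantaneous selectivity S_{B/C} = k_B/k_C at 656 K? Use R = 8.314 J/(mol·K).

Since both paths have the same order in A, the concentration cancels and S_{B/C} = k_B/k_C = (A_B/A_C)·exp[(E_C−E_B)/(RT)].
(E_C−E_B)/(RT) = (171−111)×10³/(8.314×656) = 60000/5454 = 11.00.
k_B/k_C = (4.51×10^7/7.95×10^12)·exp(11.00) = 5.673×10^-6 × 59942 = 0.340.
Since E_B < E_C, lowering the temperature improves selectivity toward B.

0.340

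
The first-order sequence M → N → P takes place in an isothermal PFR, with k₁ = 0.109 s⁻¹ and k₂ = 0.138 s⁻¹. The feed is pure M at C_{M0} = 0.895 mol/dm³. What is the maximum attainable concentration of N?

0.291 mol/dm³

For a first-order series the maximum intermediate yield is C_{N,max}/C_{M0} = (k₁/k₂)^[k₂/(k₂−k₁)].
= (0.109/0.138)^(0.138/(0.138−0.109)) = (0.7899)^(4.759) = 0.3254.
C_{N,max} = 0.3254×0.895 = 0.291 mol/dm³.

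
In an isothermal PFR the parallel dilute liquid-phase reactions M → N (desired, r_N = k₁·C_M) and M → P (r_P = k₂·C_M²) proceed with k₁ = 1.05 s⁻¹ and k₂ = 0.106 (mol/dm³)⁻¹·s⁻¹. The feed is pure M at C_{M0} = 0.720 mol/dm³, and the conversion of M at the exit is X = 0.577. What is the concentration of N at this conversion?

C_M = C_{M0}(1−X) = 0.3046 mol/dm³.
Along a PFR/batch, dC_N/dC_M = −r_N/(r_N+r_P) = −k₁/(k₁+k₂·C_M).
Integrating from C_{M0} to C_M: C_N = (1.05/0.106)·ln[(1.05+0.106·0.720)/(1.05+0.106·0.305)] = 9.906·ln(1.126/1.082) = 0.3951 mol/dm³.

0.395 mol/dm³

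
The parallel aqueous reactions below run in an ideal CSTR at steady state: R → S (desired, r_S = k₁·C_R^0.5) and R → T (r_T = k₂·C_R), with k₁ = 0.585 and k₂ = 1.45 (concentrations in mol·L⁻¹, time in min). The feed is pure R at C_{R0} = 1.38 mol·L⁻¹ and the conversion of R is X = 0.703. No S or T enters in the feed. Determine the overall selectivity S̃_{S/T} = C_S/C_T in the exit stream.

0.630

Exit C_R = C_{R0}(1−X) = 1.38×0.297 = 0.4099 mol·L⁻¹.
In a CSTR the entire volume is at exit conditions, so r_S = 0.585×0.4099^0.5 = 0.3745 and r_T = 1.45×0.4099 = 0.5943.
Overall selectivity = C_S/C_T = r_Sτ/(r_Tτ) = r_S/r_T = 0.630.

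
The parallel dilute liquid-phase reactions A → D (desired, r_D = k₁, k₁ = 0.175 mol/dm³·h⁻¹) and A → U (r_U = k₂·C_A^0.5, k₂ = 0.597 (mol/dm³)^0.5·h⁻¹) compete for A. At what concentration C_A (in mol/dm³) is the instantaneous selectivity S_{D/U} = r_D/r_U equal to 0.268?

1.20 mol/dm³

S_{D/U} = (k₁/k₂)·C_A^-0.5 ⇒ C_A = (S·k₂/k₁)^(-2).
= (0.268×0.597/0.175)^(-2) = (0.9143)^(-2) = 1.20 mol/dm³.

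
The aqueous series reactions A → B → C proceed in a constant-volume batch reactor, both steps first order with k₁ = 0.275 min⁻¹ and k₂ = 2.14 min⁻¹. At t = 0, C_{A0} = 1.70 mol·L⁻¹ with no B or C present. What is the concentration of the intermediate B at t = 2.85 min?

The intermediate concentration in a first-order A→B→C sequence is C_B = k₁C_{A0}(e^(−k₁t) − e^(−k₂t))/(k₂−k₁).
e^(−k₁t) = e^(−0.275×2.85) = e^(−0.7838) = 0.4567; e^(−k₂t) = e^(−6.099) = 0.002245.
C_B = 0.275×1.70/(2.14−0.275) × (0.4567−0.002245) = 0.2507×0.4544 = 0.1139 mol·L⁻¹.

0.114 mol·L⁻¹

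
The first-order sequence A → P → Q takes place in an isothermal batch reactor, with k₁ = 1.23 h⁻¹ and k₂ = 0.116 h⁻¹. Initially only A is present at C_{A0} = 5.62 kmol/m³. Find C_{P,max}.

Evaluating C_P at t_opt = ln(k₂/k₁)/(k₂−k₁) gives C_{P,max}/C_{A0} = (k₁/k₂)^[k₂/(k₂−k₁)].
= (1.23/0.116)^(0.116/(0.116−1.23)) = (10.60)^(-0.1041) = 0.7820.
C_{P,max} = 0.7820×5.62 = 4.39 kmol/m³.

4.39 kmol/m³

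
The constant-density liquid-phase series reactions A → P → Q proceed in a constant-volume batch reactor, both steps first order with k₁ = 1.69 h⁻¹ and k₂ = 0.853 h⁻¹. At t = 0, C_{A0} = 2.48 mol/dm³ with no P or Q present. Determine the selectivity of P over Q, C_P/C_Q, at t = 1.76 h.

The intermediate concentration in a first-order A→B→C sequence is C_P = k₁C_{A0}(e^(−k₁t) − e^(−k₂t))/(k₂−k₁).
e^(−k₁t) = e^(−1.69×1.76) = e^(−2.974) = 0.05108; e^(−k₂t) = e^(−1.501) = 0.2228.
C_P = 1.69×2.48/(0.853−1.69) × (0.05108−0.2228) = (-5.007)×(-0.1718) = 0.8601 mol/dm³.
C_A = C_{A0}e^(−k₁t) = 0.1267 mol/dm³, so C_Q = C_{A0}−C_A−C_P = 1.493 mol/dm³; C_P/C_Q = 0.576.

0.576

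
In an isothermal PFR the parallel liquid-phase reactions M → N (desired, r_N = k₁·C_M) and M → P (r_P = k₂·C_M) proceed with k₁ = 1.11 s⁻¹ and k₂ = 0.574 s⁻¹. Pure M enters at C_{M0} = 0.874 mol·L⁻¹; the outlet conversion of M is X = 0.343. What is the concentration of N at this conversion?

C_M = C_{M0}(1−X) = 0.5742 mol·L⁻¹.
Both paths are first order in M, so the instantaneous fraction to N is constant: dC_N/d(−C_M) = k₁/(k₁+k₂) = 0.6591.
C_N = 0.6591·(C_{M0}−C_M) = 0.6591×0.2998 = 0.198 mol·L⁻¹.

0.198 mol·L⁻¹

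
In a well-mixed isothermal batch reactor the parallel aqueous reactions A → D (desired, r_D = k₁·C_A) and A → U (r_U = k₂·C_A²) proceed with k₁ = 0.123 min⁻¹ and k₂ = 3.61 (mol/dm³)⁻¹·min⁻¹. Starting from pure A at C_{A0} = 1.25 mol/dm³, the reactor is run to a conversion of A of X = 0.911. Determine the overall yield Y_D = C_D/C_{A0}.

C_A = C_{A0}(1−X) = 0.1112 mol/dm³.
Along a PFR/batch, dC_D/dC_A = −r_D/(r_D+r_U) = −k₁/(k₁+k₂·C_A).
Integrating from C_{A0} to C_A: C_D = (0.123/3.61)·ln[(0.123+3.61·1.25)/(0.123+3.61·0.111)] = 0.03407·ln(4.636/0.5246) = 0.07424 mol/dm³.
Y_D = C_D/C_{A0} = 0.07424/1.25 = 0.0594.

0.0594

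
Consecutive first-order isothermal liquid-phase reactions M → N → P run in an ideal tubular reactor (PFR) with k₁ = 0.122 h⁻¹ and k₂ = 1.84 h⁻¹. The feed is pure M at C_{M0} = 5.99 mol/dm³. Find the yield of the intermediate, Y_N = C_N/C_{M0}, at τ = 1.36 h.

The intermediate concentration in a first-order A→B→C sequence is C_N = k₁C_{M0}(e^(−k₁τ) − e^(−k₂τ))/(k₂−k₁).
e^(−k₁τ) = e^(−0.122×1.36) = e^(−0.1659) = 0.8471; e^(−k₂τ) = e^(−2.502) = 0.08189.
C_N = 0.122×5.99/(1.84−0.122) × (0.8471−0.08189) = 0.4254×0.7652 = 0.3255 mol/dm³.
Y_N = C_N/C_{M0} = 0.3255/5.99 = 0.0543.

0.0543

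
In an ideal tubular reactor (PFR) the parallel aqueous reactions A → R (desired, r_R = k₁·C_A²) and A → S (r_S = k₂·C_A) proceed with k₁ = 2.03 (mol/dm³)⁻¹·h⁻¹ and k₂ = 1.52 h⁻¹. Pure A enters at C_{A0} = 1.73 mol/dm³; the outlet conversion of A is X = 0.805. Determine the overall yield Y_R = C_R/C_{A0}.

C_A = C_{A0}(1−X) = 0.3373 mol/dm³.
Along a PFR/batch, dC_S/dC_A = −r_S/(r_R+r_S) = −k₂/(k₂+k₁·C_A).
Integrating from C_{A0} to C_A: C_S = (1.52/2.03)·ln[(1.52+2.03·1.73)/(1.52+2.03·0.337)] = 0.7488·ln(5.032/2.205) = 0.6178 mol/dm³.
Then C_R = (C_{A0}−C_A) − C_S = 1.393 − 0.6178 = 0.7748 mol/dm³.
Y_R = C_R/C_{A0} = 0.7748/1.73 = 0.448.

0.448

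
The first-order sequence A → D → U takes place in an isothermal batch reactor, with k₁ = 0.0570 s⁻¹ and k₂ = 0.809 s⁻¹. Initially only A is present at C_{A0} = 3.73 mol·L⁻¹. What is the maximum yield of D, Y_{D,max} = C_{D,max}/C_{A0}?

At the optimum, C_{D,max}/C_{A0} = (k₁/k₂)^[k₂/(k₂−k₁)].
= (0.0570/0.809)^(0.809/(0.809−0.0570)) = (0.07046)^(1.076) = 0.05762.

0.0576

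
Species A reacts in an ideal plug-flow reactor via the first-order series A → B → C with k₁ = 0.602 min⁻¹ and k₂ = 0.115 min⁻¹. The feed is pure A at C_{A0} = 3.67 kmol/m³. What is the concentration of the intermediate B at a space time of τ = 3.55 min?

The intermediate concentration in a first-order A→B→C sequence is C_B = k₁C_{A0}(e^(−k₁τ) − e^(−k₂τ))/(k₂−k₁).
e^(−k₁τ) = e^(−0.602×3.55) = e^(−2.137) = 0.1180; e^(−k₂τ) = e^(−0.4083) = 0.6648.
C_B = 0.602×3.67/(0.115−0.602) × (0.1180−0.6648) = (-4.537)×(-0.5468) = 2.481 kmol/m³.

2.48 kmol/m³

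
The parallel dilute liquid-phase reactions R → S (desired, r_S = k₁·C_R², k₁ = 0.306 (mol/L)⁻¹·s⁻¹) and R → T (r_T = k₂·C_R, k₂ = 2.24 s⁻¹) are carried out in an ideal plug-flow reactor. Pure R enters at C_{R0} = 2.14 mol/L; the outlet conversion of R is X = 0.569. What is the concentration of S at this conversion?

C_R = C_{R0}(1−X) = 0.9223 mol/L.
Along a PFR/batch, dC_T/dC_R = −r_T/(r_S+r_T) = −k₂/(k₂+k₁·C_R).
Integrating from C_{R0} to C_R: C_T = (2.24/0.306)·ln[(2.24+0.306·2.14)/(2.24+0.306·0.922)] = 7.320·ln(2.895/2.522) = 1.009 mol/L.
Then C_S = (C_{R0}−C_R) − C_T = 1.218 − 1.009 = 0.2090 mol/L.

0.209 mol/L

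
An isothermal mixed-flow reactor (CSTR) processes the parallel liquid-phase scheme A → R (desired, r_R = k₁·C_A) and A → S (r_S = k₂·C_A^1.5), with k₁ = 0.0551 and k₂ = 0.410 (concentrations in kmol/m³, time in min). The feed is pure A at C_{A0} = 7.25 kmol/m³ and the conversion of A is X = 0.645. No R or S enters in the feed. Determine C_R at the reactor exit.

0.361 kmol/m³

Exit C_A = C_{A0}(1−X) = 7.25×0.355 = 2.574 kmol/m³.
A CSTR operates uniformly at the exit composition, giving r_R = 0.1418 and r_S = 1.693 (each k·C_A^n at C_A = 2.574).
Fraction of consumed A going to R: r_R/(r_R+r_S) = 0.07729.
C_R = 0.07729·C_{A0}·X = 0.07729×7.25×0.645 = 0.361 kmol/m³.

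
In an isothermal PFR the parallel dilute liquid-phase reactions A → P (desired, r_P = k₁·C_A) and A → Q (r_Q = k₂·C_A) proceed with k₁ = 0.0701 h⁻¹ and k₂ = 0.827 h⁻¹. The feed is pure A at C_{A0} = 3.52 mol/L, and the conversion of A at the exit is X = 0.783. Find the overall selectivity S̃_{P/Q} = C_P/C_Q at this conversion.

C_A = C_{A0}(1−X) = 0.7638 mol/L.
Both paths are first order in A, so the instantaneous fraction to P is constant: dC_P/d(−C_A) = k₁/(k₁+k₂) = 0.07814.
C_P = 0.07814·(C_{A0}−C_A) = 0.07814×2.756 = 0.215 mol/L.
C_Q = (C_{A0}−C_A)−C_P = 2.541 mol/L; S̃_{P/Q} = 0.2154/2.541 = 0.0848.

0.0848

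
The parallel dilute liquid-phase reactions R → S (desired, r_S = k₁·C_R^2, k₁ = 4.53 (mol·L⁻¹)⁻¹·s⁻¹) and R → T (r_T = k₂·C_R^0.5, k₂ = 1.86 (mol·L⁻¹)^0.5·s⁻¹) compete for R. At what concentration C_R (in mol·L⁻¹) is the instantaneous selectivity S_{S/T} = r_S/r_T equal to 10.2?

S_{S/T} = (k₁/k₂)·C_R^1.5 ⇒ C_R = (S·k₂/k₁)^(1/1.5).
= (10.2×1.86/4.53)^(0.6667) = (4.188)^(0.6667) = 2.60 mol·L⁻¹.

2.60 mol·L⁻¹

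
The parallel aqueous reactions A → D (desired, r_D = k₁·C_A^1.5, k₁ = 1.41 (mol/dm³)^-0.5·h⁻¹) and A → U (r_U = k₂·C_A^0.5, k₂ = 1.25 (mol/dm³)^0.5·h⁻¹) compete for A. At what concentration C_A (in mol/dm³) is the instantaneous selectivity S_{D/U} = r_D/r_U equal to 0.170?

S_{D/U} = (k₁/k₂)·C_A ⇒ C_A = S·k₂/k₁.
= 0.170×1.25/1.41 = 0.151 mol/dm³.

0.151 mol/dm³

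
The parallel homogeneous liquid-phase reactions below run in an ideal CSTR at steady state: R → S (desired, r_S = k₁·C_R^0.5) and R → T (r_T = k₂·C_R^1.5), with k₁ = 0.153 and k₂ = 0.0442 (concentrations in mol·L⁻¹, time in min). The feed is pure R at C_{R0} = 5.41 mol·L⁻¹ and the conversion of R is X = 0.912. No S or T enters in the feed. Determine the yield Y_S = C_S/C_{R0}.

Exit C_R = C_{R0}(1−X) = 5.41×0.0880 = 0.4761 mol·L⁻¹.
In a CSTR the entire volume is at exit conditions, so r_S = 0.153×0.4761^0.5 = 0.1056 and r_T = 0.0442×0.4761^1.5 = 0.01452.
Fraction of consumed R going to S: r_S/(r_S+r_T) = 0.8791.
C_S = 0.8791·C_{R0}·X = 0.8791×5.41×0.912 = 4.34 mol·L⁻¹; Y_S = C_S/C_{R0} = 0.802.

0.802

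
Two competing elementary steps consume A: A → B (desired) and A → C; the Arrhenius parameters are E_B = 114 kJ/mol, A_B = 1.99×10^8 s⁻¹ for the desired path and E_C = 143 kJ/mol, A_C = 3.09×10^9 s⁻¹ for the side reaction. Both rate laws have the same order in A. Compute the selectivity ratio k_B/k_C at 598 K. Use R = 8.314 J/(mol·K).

Since both paths have the same order in A, the concentration cancels and S_{B/C} = k_B/k_C = (A_B/A_C)·exp[(E_C−E_B)/(RT)].
(E_C−E_B)/(RT) = (143−114)×10³/(8.314×598) = 29000/4972 = 5.833.
k_B/k_C = (1.99×10^8/3.09×10^9)·exp(5.833) = 0.06440 × 341.4 = 22.0.

22.0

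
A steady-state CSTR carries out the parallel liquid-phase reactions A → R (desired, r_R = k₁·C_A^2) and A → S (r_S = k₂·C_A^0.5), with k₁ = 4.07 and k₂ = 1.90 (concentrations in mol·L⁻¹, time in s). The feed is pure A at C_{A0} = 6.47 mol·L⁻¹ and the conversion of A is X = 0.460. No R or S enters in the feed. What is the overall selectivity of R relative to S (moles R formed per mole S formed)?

Exit C_A = C_{A0}(1−X) = 6.47×0.540 = 3.494 mol·L⁻¹.
In a CSTR the entire volume is at exit conditions, so r_R = 4.07×3.494^2 = 49.68 and r_S = 1.90×3.494^0.5 = 3.551.
Overall selectivity = C_R/C_S = r_Rτ/(r_Sτ) = r_R/r_S = 14.0.

14.0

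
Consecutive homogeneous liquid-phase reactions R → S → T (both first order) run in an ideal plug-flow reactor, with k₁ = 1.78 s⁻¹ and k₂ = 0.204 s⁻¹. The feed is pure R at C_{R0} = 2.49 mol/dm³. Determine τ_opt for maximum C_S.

1.37 s

Setting dC_S/dτ = 0 gives τ_opt = ln(k₂/k₁)/(k₂−k₁).
= ln(0.204/1.78)/(0.204−1.78) = ln(0.1146)/-1.576 = -2.166/-1.576 = 1.37 s.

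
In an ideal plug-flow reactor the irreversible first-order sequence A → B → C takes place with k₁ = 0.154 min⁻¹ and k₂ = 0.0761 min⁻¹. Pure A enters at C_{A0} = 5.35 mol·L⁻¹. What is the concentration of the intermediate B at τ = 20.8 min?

1.74 mol·L⁻¹

Solving the coupled first-order balances gives C_B(τ) = [k₁/(k₂−k₁)]·C_{A0}·(e^(−k₁τ) − e^(−k₂τ)).
e^(−k₁τ) = e^(−0.154×20.8) = e^(−3.203) = 0.04063; e^(−k₂τ) = e^(−1.583) = 0.2054.
C_B = 0.154×5.35/(0.0761−0.154) × (0.04063−0.2054) = (-10.58)×(-0.1648) = 1.742 mol·L⁻¹.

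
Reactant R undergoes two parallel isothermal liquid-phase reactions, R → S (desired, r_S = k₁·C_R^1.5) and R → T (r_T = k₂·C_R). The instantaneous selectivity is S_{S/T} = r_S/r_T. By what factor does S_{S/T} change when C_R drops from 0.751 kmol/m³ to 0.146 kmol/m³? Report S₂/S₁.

0.441

S_{S/T} = (k₁/k₂)·C_R^0.5, so S₂/S₁ = (C_{R,2}/C_{R,1})^0.5.
= (0.146/0.751)^0.5 = (0.1944)^0.5 = 0.441.
Selectivity toward S falls as C_R falls — high-concentration operation is favoured.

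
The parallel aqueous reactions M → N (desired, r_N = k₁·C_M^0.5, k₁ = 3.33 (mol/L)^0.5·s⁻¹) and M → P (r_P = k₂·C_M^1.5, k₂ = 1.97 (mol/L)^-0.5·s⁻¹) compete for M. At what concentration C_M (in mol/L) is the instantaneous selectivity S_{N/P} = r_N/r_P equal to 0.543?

3.11 mol/L

S_{N/P} = (k₁/k₂)·C_M⁻¹ ⇒ C_M = (S·k₂/k₁)^(-1).
= (0.543×1.97/3.33)^(-1) = (0.3212)^(-1) = 3.11 mol/L.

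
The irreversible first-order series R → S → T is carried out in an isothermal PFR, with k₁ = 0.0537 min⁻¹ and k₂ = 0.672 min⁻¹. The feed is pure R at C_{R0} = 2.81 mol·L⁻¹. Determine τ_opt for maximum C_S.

For first-order series the maximum of C_S occurs at τ_opt = ln(k₂/k₁)/(k₂−k₁).
= ln(0.672/0.0537)/(0.672−0.0537) = ln(12.51)/0.6183 = 2.527/0.6183 = 4.09 min.

4.09 min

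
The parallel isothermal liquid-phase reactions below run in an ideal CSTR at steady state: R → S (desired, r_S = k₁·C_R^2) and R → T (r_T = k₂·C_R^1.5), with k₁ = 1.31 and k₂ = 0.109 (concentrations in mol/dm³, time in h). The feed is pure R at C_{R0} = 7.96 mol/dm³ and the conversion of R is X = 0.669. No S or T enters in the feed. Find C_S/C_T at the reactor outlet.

19.5

Exit C_R = C_{R0}(1−X) = 7.96×0.331 = 2.635 mol/dm³.
A CSTR operates uniformly at the exit composition, giving r_S = 9.094 and r_T = 0.4662 (each k·C_R^n at C_R = 2.635).
Overall selectivity = C_S/C_T = r_Sτ/(r_Tτ) = r_S/r_T = 19.5.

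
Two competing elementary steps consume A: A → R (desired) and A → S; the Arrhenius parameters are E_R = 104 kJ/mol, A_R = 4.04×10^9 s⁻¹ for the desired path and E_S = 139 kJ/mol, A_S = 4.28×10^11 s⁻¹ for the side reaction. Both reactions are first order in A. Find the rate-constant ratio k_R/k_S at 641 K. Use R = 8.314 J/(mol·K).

6.72

Since both paths have the same order in A, the concentration cancels and S_{R/S} = k_R/k_S = (A_R/A_S)·exp[(E_S−E_R)/(RT)].
(E_S−E_R)/(RT) = (139−104)×10³/(8.314×641) = 35000/5329 = 6.567.
k_R/k_S = (4.04×10^9/4.28×10^11)·exp(6.567) = 0.009439 × 711.6 = 6.72.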